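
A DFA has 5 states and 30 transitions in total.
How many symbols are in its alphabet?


Each state has exactly one transition per symbol.
|alphabet| = transitions / states = 30 / 5 = 6

6


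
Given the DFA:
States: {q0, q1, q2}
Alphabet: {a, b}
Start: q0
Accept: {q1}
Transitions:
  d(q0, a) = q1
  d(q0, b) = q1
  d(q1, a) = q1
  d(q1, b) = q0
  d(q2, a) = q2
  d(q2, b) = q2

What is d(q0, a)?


Looking up transition d(q0, a)

q1


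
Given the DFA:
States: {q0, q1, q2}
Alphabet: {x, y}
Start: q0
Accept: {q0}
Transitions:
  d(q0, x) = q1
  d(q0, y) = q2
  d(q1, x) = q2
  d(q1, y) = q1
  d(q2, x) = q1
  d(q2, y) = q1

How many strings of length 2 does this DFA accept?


Enumerating all length-2 strings:
  "xx" -> q2 [reject]
  "xy" -> q1 [reject]
  "yx" -> q1 [reject]
  "yy" -> q1 [reject]

0 out of 4


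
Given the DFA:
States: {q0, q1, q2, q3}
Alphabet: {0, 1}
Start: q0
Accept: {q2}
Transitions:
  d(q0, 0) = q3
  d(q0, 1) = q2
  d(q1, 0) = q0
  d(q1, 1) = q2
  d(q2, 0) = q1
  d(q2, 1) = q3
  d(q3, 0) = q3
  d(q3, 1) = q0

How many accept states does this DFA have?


Accept states listed: {q2}
Counting: q2(1)

1


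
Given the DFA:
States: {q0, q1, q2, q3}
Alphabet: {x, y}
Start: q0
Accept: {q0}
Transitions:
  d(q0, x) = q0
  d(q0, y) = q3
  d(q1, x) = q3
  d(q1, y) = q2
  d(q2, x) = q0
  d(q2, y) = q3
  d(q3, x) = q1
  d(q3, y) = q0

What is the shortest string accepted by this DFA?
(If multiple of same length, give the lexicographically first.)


BFS by string length (lex-first path to each state shown):
  len 0: q0<-""
Found accept state at length 0.

"" (empty string)


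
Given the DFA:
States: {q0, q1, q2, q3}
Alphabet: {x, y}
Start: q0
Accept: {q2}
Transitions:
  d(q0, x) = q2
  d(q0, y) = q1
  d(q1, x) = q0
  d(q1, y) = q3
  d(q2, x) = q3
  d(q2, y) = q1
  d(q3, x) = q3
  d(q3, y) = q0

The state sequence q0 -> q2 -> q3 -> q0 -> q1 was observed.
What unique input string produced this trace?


Trace back each transition to find the symbol:
  q0 --[x]--> q2
  q2 --[x]--> q3
  q3 --[y]--> q0
  q0 --[y]--> q1

"xxyy"


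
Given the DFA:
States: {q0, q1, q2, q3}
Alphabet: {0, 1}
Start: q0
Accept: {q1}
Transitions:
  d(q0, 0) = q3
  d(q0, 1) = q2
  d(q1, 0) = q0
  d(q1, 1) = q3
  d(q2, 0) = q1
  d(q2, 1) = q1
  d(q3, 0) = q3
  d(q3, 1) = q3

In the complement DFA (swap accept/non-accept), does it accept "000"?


Trace: q0 -> q3 -> q3 -> q3
Final: q3
Original accept: {q1}
Complement: q3 is not in original accept

Yes, complement accepts (original rejects)


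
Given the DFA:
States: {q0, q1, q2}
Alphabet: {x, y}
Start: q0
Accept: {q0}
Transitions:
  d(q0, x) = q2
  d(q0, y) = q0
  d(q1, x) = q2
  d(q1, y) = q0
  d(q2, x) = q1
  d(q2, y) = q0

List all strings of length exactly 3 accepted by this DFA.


All strings of length 3: 8 total
Accepted: 4

"xxy", "xyy", "yxy", "yyy"


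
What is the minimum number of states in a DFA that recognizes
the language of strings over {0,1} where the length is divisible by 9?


States track (length) mod 9.
Need 9 states: one per remainder 0..8; accept = remainder 0.

9


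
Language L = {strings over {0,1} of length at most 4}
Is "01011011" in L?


length = 8

No, "01011011" is not in L


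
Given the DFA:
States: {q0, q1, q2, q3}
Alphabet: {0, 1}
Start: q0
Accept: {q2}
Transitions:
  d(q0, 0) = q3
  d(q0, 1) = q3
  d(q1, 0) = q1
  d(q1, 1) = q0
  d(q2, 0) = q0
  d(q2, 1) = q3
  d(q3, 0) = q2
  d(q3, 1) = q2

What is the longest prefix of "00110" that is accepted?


Run the DFA, marking each prefix where the state is accepting:
  "" -> q0 [reject]
  "0" -> q3 [reject]
  "00" -> q2 [accept]
  "001" -> q3 [reject]
  "0011" -> q2 [accept]
  "00110" -> q0 [reject]

"0011"


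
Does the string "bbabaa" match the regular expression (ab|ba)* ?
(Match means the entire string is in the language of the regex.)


|string| = 6; first = 'b'; last = 'a'

No, "bbabaa" does not match (ab|ba)*


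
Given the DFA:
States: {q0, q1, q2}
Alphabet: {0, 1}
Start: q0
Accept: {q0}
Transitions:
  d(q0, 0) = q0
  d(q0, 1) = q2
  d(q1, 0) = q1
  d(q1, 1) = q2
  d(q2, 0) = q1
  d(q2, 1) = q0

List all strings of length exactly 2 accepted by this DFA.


All strings of length 2: 4 total
Accepted: 2

"00", "11"


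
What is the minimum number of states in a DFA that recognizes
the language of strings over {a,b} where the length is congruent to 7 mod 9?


States track (length) mod 9.
Need 9 states: one per remainder 0..8; accept = remainder 7.

9


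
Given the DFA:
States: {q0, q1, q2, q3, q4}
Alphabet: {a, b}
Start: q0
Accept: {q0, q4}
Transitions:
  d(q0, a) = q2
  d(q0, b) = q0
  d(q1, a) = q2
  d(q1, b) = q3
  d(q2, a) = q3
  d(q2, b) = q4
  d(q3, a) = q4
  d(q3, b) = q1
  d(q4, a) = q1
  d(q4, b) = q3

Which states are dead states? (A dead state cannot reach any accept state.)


Forward reachability from each state:
  q0 -> reaches accept state q0 (live)
  q1 -> reaches accept state q4 (live)
  q2 -> reaches accept state q4 (live)
  q3 -> reaches accept state q4 (live)
  q4 -> reaches accept state q4 (live)

None (all states can reach an accept state)


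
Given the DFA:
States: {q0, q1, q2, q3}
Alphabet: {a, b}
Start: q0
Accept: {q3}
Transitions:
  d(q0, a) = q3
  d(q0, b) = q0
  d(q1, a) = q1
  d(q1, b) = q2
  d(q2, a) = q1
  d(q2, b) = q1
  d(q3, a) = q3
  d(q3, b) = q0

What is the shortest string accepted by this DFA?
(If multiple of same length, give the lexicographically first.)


BFS by string length (lex-first path to each state shown):
  len 0: q0<-""
  len 1: q0<-"b", q3<-"a"
Found accept state at length 1.

"a"


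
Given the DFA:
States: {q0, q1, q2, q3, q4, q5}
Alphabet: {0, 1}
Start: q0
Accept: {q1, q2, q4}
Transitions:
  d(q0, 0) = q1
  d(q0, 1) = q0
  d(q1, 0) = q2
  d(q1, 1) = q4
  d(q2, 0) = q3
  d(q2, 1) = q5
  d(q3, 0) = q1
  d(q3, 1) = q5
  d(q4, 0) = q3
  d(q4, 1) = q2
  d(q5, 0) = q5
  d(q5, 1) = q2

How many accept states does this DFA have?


Accept states listed: {q1, q2, q4}
Counting: q1(1) q2(2) q4(3)

3


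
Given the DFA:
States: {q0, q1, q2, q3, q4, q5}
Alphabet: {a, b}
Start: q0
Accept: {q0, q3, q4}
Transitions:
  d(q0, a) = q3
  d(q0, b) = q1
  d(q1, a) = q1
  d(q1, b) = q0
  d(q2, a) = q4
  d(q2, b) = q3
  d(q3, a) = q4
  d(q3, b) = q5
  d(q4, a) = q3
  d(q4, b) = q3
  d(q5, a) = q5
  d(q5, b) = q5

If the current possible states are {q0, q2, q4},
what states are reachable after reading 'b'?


Apply transition on 'b' from each current state:
  d(q0, b) = q1
  d(q2, b) = q3
  d(q4, b) = q3

{q1, q3}


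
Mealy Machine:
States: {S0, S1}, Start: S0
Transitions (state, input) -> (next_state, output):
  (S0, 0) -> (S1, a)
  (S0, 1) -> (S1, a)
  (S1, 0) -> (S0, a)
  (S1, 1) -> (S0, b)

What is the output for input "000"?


Step-by-step:
  (S0, 0) -> (S1, a)
  (S1, 0) -> (S0, a)
  (S0, 0) -> (S1, a)

"aaa"


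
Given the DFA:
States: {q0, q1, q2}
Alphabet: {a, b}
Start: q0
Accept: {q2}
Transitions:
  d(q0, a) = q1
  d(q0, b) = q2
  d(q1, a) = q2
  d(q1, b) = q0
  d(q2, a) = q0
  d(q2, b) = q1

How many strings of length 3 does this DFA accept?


Enumerating all length-3 strings:
  "aaa" -> q0 [reject]
  "aab" -> q1 [reject]
  "aba" -> q1 [reject]
  "abb" -> q2 [accept]
  "baa" -> q1 [reject]
  "bab" -> q2 [accept]
  "bba" -> q2 [accept]
  "bbb" -> q0 [reject]

3 out of 8


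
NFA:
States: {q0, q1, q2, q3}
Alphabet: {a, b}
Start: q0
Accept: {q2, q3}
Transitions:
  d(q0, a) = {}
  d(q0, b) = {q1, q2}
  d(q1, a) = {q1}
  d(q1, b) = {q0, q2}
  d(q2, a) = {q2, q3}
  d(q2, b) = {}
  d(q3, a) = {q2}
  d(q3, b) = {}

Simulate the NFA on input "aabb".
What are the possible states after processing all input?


Start: {q0}
  --a--> {}
  --a--> {}
  --b--> {}
  --b--> {}

{} (empty set, no valid transitions)


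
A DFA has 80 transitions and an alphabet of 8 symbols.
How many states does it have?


Each state has exactly one transition per symbol.
states = transitions / |alphabet| = 80 / 8 = 10

10


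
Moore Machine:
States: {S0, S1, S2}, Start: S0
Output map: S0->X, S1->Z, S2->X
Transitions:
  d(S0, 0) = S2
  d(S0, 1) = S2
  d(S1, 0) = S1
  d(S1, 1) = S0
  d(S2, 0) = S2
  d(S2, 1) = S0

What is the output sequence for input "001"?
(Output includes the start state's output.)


Start: S0 (output X)
  --0--> S2 (output X)
  --0--> S2 (output X)
  --1--> S0 (output X)

"XXXX"


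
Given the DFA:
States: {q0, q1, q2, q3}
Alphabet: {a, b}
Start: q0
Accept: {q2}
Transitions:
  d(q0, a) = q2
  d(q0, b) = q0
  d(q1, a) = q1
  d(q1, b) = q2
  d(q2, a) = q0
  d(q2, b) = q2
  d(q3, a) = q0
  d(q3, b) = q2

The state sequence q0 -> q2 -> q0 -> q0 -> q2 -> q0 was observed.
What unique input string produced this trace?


Trace back each transition to find the symbol:
  q0 --[a]--> q2
  q2 --[a]--> q0
  q0 --[b]--> q0
  q0 --[a]--> q2
  q2 --[a]--> q0

"aabaa"


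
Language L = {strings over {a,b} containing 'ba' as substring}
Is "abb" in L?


'ba' does not occur

No, "abb" is not in L


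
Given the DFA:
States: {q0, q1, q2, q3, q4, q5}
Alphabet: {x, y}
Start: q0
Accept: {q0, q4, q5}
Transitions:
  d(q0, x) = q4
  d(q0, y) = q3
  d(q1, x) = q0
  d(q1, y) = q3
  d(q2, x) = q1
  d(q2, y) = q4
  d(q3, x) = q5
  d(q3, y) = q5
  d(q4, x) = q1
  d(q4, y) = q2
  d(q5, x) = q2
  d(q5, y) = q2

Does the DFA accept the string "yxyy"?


Trace: q0 -> q3 -> q5 -> q2 -> q4
Final state: q4
Accept states: {q0, q4, q5}

Yes, accepted (final state q4 is an accept state)


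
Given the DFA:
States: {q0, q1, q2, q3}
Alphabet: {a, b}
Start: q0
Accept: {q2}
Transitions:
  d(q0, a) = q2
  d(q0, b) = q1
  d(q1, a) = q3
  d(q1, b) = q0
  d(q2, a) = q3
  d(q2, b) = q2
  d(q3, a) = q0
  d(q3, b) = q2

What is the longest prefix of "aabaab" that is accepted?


Run the DFA, marking each prefix where the state is accepting:
  "" -> q0 [reject]
  "a" -> q2 [accept]
  "aa" -> q3 [reject]
  "aab" -> q2 [accept]
  "aaba" -> q3 [reject]
  "aabaa" -> q0 [reject]
  "aabaab" -> q1 [reject]

"aab"


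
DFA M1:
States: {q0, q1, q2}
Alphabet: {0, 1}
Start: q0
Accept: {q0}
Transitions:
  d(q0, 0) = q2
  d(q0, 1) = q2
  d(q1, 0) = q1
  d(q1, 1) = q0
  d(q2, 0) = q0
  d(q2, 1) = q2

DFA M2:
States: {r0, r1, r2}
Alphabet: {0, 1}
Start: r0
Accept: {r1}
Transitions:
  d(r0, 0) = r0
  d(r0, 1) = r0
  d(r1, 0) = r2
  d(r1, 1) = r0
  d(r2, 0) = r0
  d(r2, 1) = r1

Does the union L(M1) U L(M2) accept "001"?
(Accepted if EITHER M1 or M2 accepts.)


M1: final=q2 accepted=False
M2: final=r0 accepted=False

No, union rejects (neither accepts)


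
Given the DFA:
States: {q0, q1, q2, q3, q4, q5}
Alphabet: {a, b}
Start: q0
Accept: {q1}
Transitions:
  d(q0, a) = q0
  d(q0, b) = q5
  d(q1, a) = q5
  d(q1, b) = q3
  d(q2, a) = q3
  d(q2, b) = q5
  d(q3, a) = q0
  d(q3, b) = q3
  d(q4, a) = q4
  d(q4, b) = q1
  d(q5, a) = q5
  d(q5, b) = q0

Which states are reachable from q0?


BFS from q0:
  layer 0: {q0}
  layer 1: {q5}

{q0, q5}


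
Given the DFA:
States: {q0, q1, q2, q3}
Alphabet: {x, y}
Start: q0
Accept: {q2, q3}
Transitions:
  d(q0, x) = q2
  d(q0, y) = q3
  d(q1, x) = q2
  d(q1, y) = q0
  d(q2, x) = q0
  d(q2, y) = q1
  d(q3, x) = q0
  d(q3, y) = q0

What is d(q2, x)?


Looking up transition d(q2, x)

q0


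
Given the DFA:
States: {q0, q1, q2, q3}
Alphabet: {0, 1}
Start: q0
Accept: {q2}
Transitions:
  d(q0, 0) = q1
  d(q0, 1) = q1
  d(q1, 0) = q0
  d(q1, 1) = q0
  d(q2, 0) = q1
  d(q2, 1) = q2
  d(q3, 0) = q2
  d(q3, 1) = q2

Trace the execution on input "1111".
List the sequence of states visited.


Input: 1111
d(q0, 1) = q1
d(q1, 1) = q0
d(q0, 1) = q1
d(q1, 1) = q0


q0 -> q1 -> q0 -> q1 -> q0


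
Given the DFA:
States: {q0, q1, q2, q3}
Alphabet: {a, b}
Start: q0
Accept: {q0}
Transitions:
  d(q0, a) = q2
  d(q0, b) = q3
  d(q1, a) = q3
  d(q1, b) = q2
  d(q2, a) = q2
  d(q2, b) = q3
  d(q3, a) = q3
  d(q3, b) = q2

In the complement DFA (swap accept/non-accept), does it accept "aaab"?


Trace: q0 -> q2 -> q2 -> q2 -> q3
Final: q3
Original accept: {q0}
Complement: q3 is not in original accept

Yes, complement accepts (original rejects)


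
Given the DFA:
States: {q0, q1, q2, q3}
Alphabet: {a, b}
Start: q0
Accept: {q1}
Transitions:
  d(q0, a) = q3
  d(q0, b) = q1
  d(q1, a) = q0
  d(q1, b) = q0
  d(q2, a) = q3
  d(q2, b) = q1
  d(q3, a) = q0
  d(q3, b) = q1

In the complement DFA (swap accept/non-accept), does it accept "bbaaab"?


Trace: q0 -> q1 -> q0 -> q3 -> q0 -> q3 -> q1
Final: q1
Original accept: {q1}
Complement: q1 is in original accept

No, complement rejects (original accepts)


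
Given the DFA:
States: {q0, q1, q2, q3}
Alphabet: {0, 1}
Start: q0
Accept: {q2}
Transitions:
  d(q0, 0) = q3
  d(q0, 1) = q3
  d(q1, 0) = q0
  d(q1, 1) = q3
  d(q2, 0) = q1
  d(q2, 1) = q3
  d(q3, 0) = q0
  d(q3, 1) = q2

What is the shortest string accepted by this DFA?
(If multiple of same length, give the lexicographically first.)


BFS by string length (lex-first path to each state shown):
  len 0: q0<-""
  len 1: q3<-"0"
  len 2: q0<-"00", q2<-"01"
Found accept state at length 2.

"01"


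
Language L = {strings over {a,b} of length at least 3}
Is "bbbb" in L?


length = 4

Yes, "bbbb" is in L


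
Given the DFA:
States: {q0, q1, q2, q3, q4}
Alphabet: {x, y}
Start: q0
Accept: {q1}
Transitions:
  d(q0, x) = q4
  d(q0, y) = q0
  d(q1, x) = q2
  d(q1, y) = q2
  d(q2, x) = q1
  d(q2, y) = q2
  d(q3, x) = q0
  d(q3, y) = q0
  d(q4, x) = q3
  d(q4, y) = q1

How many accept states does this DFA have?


Accept states listed: {q1}
Counting: q1(1)

1


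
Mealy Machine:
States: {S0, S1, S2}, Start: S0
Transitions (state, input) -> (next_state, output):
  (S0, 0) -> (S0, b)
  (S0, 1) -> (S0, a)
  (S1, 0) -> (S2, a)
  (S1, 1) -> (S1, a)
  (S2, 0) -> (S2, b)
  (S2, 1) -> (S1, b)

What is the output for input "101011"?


Step-by-step:
  (S0, 1) -> (S0, a)
  (S0, 0) -> (S0, b)
  (S0, 1) -> (S0, a)
  (S0, 0) -> (S0, b)
  (S0, 1) -> (S0, a)
  (S0, 1) -> (S0, a)

"ababaa"


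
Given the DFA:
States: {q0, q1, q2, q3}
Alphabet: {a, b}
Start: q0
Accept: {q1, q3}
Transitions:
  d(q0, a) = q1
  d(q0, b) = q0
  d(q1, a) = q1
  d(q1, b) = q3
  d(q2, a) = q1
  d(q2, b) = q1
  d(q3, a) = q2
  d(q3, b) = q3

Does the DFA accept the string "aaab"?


Trace: q0 -> q1 -> q1 -> q1 -> q3
Final state: q3
Accept states: {q1, q3}

Yes, accepted (final state q3 is an accept state)


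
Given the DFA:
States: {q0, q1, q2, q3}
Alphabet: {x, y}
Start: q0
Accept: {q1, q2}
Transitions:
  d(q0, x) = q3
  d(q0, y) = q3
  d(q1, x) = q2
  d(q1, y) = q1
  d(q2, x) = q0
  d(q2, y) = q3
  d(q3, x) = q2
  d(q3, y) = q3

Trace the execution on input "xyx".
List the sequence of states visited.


Input: xyx
d(q0, x) = q3
d(q3, y) = q3
d(q3, x) = q2


q0 -> q3 -> q3 -> q2


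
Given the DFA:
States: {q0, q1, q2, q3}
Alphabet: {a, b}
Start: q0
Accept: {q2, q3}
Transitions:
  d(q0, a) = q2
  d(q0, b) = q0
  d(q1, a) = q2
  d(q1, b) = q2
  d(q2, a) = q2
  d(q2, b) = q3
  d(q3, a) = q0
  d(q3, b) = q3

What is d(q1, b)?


Looking up transition d(q1, b)

q2


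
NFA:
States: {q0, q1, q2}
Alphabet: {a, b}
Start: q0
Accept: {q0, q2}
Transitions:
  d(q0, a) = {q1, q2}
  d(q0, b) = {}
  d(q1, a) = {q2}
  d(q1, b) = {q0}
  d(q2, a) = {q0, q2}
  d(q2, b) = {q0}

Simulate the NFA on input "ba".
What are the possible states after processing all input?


Start: {q0}
  --b--> {}
  --a--> {}

{} (empty set, no valid transitions)


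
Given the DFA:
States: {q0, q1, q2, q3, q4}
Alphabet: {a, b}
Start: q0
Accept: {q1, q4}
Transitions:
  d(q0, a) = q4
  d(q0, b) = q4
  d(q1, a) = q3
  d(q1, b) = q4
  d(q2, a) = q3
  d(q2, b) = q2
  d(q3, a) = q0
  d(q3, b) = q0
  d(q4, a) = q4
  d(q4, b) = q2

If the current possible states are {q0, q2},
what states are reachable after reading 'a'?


Apply transition on 'a' from each current state:
  d(q0, a) = q4
  d(q2, a) = q3

{q3, q4}


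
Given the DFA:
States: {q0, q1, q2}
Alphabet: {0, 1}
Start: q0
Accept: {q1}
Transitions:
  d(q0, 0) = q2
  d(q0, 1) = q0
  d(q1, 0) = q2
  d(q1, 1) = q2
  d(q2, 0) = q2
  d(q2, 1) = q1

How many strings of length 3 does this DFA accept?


Enumerating all length-3 strings:
  "000" -> q2 [reject]
  "001" -> q1 [accept]
  "010" -> q2 [reject]
  "011" -> q2 [reject]
  "100" -> q2 [reject]
  "101" -> q1 [accept]
  "110" -> q2 [reject]
  "111" -> q0 [reject]

2 out of 8


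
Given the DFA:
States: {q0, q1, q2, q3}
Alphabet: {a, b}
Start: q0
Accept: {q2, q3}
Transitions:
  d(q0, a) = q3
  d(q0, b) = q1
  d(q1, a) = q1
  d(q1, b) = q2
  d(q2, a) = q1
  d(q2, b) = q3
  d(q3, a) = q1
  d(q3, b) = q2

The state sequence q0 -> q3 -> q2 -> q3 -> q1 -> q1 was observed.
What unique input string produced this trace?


Trace back each transition to find the symbol:
  q0 --[a]--> q3
  q3 --[b]--> q2
  q2 --[b]--> q3
  q3 --[a]--> q1
  q1 --[a]--> q1

"abbaa"


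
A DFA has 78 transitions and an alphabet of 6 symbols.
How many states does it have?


Each state has exactly one transition per symbol.
states = transitions / |alphabet| = 78 / 6 = 13

13


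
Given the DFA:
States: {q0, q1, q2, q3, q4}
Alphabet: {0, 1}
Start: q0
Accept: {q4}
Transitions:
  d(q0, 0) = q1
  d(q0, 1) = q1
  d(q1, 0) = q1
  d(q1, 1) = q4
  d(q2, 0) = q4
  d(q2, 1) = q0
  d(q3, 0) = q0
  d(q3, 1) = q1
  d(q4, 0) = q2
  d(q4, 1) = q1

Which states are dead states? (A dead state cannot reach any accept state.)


Forward reachability from each state:
  q0 -> reaches accept state q4 (live)
  q1 -> reaches accept state q4 (live)
  q2 -> reaches accept state q4 (live)
  q3 -> reaches accept state q4 (live)
  q4 -> reaches accept state q4 (live)

None (all states can reach an accept state)


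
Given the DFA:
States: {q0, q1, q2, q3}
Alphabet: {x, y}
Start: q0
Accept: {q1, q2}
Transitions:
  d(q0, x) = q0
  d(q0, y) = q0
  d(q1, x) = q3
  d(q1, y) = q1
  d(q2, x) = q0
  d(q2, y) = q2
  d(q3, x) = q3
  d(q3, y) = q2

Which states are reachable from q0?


BFS from q0:
  layer 0: {q0}

{q0}


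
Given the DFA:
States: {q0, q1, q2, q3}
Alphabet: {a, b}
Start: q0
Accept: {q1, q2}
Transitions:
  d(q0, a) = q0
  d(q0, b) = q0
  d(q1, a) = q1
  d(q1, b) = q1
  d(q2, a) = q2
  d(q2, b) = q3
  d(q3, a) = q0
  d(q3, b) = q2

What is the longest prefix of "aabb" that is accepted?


Run the DFA, marking each prefix where the state is accepting:
  "" -> q0 [reject]
  "a" -> q0 [reject]
  "aa" -> q0 [reject]
  "aab" -> q0 [reject]
  "aabb" -> q0 [reject]

No prefix is accepted


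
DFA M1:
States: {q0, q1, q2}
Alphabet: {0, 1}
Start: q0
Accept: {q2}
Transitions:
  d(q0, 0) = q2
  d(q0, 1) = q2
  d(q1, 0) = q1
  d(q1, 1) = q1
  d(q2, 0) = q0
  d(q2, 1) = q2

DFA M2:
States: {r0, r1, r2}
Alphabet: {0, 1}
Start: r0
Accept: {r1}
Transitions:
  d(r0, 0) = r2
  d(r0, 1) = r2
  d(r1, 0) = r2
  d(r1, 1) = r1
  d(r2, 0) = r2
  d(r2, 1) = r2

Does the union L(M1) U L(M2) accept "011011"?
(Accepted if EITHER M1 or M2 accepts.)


M1: final=q2 accepted=True
M2: final=r2 accepted=False

Yes, union accepts


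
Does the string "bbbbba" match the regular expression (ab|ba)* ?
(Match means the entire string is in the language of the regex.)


|string| = 6; first = 'b'; last = 'a'

No, "bbbbba" does not match (ab|ba)*


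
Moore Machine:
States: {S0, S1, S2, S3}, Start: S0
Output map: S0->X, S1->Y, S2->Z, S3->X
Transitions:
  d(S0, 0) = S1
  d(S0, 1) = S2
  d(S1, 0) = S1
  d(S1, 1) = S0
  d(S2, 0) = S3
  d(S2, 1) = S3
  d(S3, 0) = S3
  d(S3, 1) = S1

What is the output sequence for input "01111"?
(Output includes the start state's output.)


Start: S0 (output X)
  --0--> S1 (output Y)
  --1--> S0 (output X)
  --1--> S2 (output Z)
  --1--> S3 (output X)
  --1--> S1 (output Y)

"XYXZXY"


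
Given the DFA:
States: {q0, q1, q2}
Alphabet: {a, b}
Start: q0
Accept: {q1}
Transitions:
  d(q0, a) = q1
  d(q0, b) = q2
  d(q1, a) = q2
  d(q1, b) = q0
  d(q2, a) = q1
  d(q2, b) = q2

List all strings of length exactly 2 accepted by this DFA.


All strings of length 2: 4 total
Accepted: 1

"ba"


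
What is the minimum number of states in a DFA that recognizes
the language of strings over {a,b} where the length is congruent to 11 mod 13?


States track (length) mod 13.
Need 13 states: one per remainder 0..12; accept = remainder 11.

13


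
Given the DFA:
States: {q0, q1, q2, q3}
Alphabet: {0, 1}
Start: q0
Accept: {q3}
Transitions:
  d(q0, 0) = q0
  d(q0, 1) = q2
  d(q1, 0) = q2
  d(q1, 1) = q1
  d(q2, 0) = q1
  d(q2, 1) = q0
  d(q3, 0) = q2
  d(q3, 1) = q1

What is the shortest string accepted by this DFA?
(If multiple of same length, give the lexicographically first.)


BFS by string length (lex-first path to each state shown):
  len 0: q0<-""
  len 1: q0<-"0", q2<-"1"
  len 2: q0<-"00", q1<-"10", q2<-"01"
  len 3: q0<-"000", q1<-"010", q2<-"001"
  len 4: q0<-"0000", q1<-"0010", q2<-"0001"
  len 5: q0<-"00000", q1<-"00010", q2<-"00001"
  len 6: q0<-"000000", q1<-"000010", q2<-"000001"
  len 7: q0<-"0000000", q1<-"0000010", q2<-"0000001"
  len 8: q0<-"00000000", q1<-"00000010", q2<-"00000001"

No string accepted (empty language)


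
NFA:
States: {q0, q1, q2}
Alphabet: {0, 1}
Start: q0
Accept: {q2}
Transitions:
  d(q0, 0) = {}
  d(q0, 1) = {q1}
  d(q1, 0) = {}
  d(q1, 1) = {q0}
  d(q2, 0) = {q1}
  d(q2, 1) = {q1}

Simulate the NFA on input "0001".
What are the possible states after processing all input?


Start: {q0}
  --0--> {}
  --0--> {}
  --0--> {}
  --1--> {}

{} (empty set, no valid transitions)


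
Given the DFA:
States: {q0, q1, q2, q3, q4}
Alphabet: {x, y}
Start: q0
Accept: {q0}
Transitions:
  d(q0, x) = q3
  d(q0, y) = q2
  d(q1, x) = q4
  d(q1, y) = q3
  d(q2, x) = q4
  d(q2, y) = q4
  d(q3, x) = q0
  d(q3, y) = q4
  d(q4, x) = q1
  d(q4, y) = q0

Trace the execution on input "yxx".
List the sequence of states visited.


Input: yxx
d(q0, y) = q2
d(q2, x) = q4
d(q4, x) = q1


q0 -> q2 -> q4 -> q1


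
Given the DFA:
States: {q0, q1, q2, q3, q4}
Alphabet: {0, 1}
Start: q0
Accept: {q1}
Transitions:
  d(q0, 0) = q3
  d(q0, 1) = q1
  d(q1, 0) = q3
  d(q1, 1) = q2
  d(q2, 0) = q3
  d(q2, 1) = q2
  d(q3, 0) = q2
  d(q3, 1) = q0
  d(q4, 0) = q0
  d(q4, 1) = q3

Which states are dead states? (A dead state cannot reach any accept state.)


Forward reachability from each state:
  q0 -> reaches accept state q1 (live)
  q1 -> reaches accept state q1 (live)
  q2 -> reaches accept state q1 (live)
  q3 -> reaches accept state q1 (live)
  q4 -> reaches accept state q1 (live)

None (all states can reach an accept state)


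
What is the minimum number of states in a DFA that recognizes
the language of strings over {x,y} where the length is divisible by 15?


States track (length) mod 15.
Need 15 states: one per remainder 0..14; accept = remainder 0.

15


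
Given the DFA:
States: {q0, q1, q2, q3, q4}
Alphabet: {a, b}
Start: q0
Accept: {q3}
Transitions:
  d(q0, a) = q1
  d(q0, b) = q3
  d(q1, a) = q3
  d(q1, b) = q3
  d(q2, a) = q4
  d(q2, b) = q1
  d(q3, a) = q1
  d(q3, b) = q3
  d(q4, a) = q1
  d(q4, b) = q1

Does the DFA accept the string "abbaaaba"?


Trace: q0 -> q1 -> q3 -> q3 -> q1 -> q3 -> q1 -> q3 -> q1
Final state: q1
Accept states: {q3}

No, rejected (final state q1 is not an accept state)


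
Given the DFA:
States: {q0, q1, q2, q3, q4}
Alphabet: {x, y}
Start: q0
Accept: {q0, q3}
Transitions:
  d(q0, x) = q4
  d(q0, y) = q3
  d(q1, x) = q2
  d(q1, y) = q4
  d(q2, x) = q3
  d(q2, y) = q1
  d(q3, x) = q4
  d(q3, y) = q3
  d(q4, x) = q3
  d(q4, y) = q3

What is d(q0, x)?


Looking up transition d(q0, x)

q4


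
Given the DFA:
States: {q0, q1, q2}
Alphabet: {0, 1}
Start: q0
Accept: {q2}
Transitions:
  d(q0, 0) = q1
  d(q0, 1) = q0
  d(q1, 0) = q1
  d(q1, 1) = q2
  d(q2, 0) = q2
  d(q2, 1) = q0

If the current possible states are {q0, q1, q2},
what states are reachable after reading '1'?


Apply transition on '1' from each current state:
  d(q0, 1) = q0
  d(q1, 1) = q2
  d(q2, 1) = q0

{q0, q2}


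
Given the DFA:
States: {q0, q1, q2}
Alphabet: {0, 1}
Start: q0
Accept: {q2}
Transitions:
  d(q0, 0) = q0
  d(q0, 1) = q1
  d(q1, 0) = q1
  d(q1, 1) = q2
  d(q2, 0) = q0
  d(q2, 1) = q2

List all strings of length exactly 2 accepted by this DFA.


All strings of length 2: 4 total
Accepted: 1

"11"


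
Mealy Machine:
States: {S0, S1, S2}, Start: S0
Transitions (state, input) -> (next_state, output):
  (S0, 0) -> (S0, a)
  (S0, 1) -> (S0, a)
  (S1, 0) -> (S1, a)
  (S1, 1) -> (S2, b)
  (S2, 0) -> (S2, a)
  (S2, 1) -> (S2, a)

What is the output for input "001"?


Step-by-step:
  (S0, 0) -> (S0, a)
  (S0, 0) -> (S0, a)
  (S0, 1) -> (S0, a)

"aaa"


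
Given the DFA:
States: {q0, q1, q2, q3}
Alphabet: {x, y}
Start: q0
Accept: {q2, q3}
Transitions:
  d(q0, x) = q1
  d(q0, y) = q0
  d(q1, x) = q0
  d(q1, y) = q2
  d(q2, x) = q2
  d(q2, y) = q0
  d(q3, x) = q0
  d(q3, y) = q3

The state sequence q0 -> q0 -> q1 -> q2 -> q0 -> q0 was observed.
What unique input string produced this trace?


Trace back each transition to find the symbol:
  q0 --[y]--> q0
  q0 --[x]--> q1
  q1 --[y]--> q2
  q2 --[y]--> q0
  q0 --[y]--> q0

"yxyyy"


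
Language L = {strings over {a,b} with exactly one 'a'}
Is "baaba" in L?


count('a') = 3

No, "baaba" is not in L


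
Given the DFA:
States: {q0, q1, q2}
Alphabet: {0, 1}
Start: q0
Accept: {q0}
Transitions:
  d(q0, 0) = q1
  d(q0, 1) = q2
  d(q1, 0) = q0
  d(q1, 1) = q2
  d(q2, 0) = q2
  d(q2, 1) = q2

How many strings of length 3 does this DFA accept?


Enumerating all length-3 strings:
  "000" -> q1 [reject]
  "001" -> q2 [reject]
  "010" -> q2 [reject]
  "011" -> q2 [reject]
  "100" -> q2 [reject]
  "101" -> q2 [reject]
  "110" -> q2 [reject]
  "111" -> q2 [reject]

0 out of 8


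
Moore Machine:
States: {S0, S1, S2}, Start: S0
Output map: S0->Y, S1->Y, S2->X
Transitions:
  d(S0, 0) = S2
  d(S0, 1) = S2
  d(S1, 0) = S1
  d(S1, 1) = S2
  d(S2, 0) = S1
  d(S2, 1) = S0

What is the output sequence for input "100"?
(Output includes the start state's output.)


Start: S0 (output Y)
  --1--> S2 (output X)
  --0--> S1 (output Y)
  --0--> S1 (output Y)

"YXYY"


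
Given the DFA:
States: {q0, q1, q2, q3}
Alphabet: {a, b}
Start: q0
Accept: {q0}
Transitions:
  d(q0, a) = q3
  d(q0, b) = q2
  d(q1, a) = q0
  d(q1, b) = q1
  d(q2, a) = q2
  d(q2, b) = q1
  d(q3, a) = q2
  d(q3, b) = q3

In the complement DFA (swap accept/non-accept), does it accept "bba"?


Trace: q0 -> q2 -> q1 -> q0
Final: q0
Original accept: {q0}
Complement: q0 is in original accept

No, complement rejects (original accepts)


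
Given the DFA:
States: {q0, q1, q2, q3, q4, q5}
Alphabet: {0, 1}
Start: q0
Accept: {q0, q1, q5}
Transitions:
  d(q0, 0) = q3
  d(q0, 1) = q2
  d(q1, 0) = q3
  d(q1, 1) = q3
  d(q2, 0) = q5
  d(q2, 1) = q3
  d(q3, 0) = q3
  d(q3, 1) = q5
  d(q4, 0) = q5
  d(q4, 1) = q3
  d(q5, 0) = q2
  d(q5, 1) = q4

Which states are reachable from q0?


BFS from q0:
  layer 0: {q0}
  layer 1: {q2, q3}
  layer 2: {q5}
  layer 3: {q4}

{q0, q2, q3, q4, q5}


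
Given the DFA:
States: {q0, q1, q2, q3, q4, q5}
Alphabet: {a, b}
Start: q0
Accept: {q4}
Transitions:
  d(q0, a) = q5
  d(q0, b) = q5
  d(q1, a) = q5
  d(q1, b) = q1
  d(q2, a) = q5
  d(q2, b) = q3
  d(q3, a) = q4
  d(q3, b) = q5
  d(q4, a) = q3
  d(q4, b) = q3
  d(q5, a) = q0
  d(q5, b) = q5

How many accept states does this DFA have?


Accept states listed: {q4}
Counting: q4(1)

1


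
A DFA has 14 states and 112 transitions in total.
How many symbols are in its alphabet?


Each state has exactly one transition per symbol.
|alphabet| = transitions / states = 112 / 14 = 8

8


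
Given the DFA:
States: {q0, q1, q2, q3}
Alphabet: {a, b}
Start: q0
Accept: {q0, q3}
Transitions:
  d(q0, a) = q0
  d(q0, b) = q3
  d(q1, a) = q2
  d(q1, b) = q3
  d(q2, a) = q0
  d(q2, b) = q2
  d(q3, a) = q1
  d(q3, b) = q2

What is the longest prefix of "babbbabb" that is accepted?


Run the DFA, marking each prefix where the state is accepting:
  "" -> q0 [accept]
  "b" -> q3 [accept]
  "ba" -> q1 [reject]
  "bab" -> q3 [accept]
  "babb" -> q2 [reject]
  "babbb" -> q2 [reject]
  "babbba" -> q0 [accept]
  "babbbab" -> q3 [accept]
  "babbbabb" -> q2 [reject]

"babbbab"


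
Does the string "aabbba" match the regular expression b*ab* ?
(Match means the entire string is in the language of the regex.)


|string| = 6; first = 'a'; last = 'a'

No, "aabbba" does not match b*ab*


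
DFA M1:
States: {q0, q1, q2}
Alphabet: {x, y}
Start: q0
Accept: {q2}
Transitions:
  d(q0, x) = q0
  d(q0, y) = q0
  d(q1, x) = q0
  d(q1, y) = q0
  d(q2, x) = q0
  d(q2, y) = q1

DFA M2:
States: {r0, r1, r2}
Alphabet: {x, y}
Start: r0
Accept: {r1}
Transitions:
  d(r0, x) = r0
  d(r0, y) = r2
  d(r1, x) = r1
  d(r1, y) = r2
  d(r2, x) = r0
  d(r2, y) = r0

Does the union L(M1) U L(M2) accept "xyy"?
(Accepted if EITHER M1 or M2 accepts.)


M1: final=q0 accepted=False
M2: final=r0 accepted=False

No, union rejects (neither accepts)


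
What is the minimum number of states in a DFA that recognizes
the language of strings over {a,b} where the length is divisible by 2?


States track (length) mod 2.
Need 2 states: one per remainder 0..1; accept = remainder 0.

2


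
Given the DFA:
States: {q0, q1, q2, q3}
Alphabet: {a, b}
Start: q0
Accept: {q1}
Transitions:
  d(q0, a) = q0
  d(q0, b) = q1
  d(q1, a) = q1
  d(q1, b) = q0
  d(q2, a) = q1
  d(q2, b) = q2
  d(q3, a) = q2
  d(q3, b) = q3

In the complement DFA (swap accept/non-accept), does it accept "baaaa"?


Trace: q0 -> q1 -> q1 -> q1 -> q1 -> q1
Final: q1
Original accept: {q1}
Complement: q1 is in original accept

No, complement rejects (original accepts)


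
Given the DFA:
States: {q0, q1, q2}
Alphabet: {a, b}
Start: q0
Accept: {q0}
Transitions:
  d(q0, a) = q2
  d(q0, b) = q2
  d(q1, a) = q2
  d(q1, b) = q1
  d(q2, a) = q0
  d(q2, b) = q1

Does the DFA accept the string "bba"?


Trace: q0 -> q2 -> q1 -> q2
Final state: q2
Accept states: {q0}

No, rejected (final state q2 is not an accept state)


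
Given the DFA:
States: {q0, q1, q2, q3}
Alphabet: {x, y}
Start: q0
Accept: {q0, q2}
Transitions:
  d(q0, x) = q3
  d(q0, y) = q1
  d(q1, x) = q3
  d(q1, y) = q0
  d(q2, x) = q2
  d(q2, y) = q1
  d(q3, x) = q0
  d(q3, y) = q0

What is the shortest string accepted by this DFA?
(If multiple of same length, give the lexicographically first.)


BFS by string length (lex-first path to each state shown):
  len 0: q0<-""
Found accept state at length 0.

"" (empty string)


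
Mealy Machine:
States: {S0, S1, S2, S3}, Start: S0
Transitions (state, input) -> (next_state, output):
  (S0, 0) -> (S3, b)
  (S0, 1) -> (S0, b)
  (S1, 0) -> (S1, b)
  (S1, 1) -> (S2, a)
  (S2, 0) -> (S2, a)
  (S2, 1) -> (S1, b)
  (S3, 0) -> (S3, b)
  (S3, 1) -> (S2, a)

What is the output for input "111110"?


Step-by-step:
  (S0, 1) -> (S0, b)
  (S0, 1) -> (S0, b)
  (S0, 1) -> (S0, b)
  (S0, 1) -> (S0, b)
  (S0, 1) -> (S0, b)
  (S0, 0) -> (S3, b)

"bbbbbb"


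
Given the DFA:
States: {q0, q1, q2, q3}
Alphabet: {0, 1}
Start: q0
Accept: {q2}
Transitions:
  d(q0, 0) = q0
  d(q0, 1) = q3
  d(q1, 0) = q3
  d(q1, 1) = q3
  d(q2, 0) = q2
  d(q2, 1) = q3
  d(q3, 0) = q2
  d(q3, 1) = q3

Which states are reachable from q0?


BFS from q0:
  layer 0: {q0}
  layer 1: {q3}
  layer 2: {q2}

{q0, q2, q3}


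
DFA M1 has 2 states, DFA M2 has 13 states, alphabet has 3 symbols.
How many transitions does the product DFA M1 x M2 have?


Product DFA has 2 * 13 = 26 states.
Each has 3 transitions: 26 * 3 = 78

78


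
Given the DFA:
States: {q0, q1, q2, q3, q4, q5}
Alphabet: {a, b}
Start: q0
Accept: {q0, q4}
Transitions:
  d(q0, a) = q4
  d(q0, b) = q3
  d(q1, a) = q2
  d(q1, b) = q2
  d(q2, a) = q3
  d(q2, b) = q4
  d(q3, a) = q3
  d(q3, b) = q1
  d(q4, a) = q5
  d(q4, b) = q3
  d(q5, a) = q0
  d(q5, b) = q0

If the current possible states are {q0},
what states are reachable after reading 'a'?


Apply transition on 'a' from each current state:
  d(q0, a) = q4

{q4}


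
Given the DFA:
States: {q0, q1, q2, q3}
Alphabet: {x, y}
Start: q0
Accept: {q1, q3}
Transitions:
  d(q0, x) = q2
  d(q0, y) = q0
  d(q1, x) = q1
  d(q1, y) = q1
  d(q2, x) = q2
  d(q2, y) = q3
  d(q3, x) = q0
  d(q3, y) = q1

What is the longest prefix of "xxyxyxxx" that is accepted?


Run the DFA, marking each prefix where the state is accepting:
  "" -> q0 [reject]
  "x" -> q2 [reject]
  "xx" -> q2 [reject]
  "xxy" -> q3 [accept]
  "xxyx" -> q0 [reject]
  "xxyxy" -> q0 [reject]
  "xxyxyx" -> q2 [reject]
  "xxyxyxx" -> q2 [reject]
  "xxyxyxxx" -> q2 [reject]

"xxy"


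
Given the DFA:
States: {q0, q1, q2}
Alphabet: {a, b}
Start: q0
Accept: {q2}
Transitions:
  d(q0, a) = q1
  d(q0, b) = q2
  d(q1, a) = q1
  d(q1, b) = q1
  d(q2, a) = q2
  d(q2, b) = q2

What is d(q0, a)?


Looking up transition d(q0, a)

q1


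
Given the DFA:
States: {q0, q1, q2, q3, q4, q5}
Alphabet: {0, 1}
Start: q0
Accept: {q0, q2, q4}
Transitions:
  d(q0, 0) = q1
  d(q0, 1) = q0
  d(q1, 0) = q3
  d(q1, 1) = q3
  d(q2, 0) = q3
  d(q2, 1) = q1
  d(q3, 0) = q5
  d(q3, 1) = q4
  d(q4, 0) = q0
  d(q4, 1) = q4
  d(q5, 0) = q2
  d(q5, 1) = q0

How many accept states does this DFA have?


Accept states listed: {q0, q2, q4}
Counting: q0(1) q2(2) q4(3)

3


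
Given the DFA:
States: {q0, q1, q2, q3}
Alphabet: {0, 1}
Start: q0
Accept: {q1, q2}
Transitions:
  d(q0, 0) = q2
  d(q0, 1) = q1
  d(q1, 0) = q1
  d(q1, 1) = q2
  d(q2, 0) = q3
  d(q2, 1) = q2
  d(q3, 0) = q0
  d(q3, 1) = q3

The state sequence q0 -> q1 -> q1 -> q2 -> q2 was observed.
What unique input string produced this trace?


Trace back each transition to find the symbol:
  q0 --[1]--> q1
  q1 --[0]--> q1
  q1 --[1]--> q2
  q2 --[1]--> q2

"1011"


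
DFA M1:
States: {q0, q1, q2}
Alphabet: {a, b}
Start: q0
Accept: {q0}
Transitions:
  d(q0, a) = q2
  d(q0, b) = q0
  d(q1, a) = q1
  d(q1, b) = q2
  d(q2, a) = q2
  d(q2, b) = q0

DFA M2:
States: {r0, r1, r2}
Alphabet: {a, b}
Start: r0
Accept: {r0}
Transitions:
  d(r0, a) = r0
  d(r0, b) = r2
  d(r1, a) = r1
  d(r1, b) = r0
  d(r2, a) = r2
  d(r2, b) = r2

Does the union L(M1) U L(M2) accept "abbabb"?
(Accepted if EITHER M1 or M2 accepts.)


M1: final=q0 accepted=True
M2: final=r2 accepted=False

Yes, union accepts


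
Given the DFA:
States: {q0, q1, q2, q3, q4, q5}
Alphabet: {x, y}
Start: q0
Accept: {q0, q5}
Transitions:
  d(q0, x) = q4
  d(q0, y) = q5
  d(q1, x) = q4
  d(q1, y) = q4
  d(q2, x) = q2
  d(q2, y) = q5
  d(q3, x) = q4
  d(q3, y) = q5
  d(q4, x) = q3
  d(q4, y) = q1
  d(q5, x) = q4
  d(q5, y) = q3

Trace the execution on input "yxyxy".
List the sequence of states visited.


Input: yxyxy
d(q0, y) = q5
d(q5, x) = q4
d(q4, y) = q1
d(q1, x) = q4
d(q4, y) = q1


q0 -> q5 -> q4 -> q1 -> q4 -> q1


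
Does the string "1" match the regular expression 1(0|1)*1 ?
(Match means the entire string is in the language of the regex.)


|string| = 1; first = '1'; last = '1'

No, "1" does not match 1(0|1)*1


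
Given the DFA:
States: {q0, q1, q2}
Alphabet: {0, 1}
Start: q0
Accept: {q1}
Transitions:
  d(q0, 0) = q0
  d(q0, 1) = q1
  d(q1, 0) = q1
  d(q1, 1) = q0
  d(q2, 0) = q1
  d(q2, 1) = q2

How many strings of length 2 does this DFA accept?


Enumerating all length-2 strings:
  "00" -> q0 [reject]
  "01" -> q1 [accept]
  "10" -> q1 [accept]
  "11" -> q0 [reject]

2 out of 4


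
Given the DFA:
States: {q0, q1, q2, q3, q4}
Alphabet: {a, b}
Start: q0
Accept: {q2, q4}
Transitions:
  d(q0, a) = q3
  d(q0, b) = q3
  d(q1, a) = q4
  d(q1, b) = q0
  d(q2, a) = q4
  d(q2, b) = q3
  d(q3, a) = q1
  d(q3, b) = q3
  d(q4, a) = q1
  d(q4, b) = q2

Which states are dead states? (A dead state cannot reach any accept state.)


Forward reachability from each state:
  q0 -> reaches accept state q2 (live)
  q1 -> reaches accept state q2 (live)
  q2 -> reaches accept state q2 (live)
  q3 -> reaches accept state q2 (live)
  q4 -> reaches accept state q2 (live)

None (all states can reach an accept state)


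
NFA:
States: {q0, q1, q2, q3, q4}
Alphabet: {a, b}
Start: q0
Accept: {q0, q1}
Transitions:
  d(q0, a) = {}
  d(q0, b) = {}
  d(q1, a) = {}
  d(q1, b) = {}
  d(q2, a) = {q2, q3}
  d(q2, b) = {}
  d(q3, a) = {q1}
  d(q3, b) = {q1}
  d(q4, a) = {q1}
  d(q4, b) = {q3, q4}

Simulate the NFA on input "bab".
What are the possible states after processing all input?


Start: {q0}
  --b--> {}
  --a--> {}
  --b--> {}

{} (empty set, no valid transitions)


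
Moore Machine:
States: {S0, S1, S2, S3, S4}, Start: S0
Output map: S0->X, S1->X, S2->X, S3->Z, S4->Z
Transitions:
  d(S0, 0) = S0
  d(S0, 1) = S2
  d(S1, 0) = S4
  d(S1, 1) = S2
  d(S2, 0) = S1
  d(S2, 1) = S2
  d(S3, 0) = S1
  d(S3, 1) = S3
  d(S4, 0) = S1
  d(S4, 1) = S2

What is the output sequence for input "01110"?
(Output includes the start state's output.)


Start: S0 (output X)
  --0--> S0 (output X)
  --1--> S2 (output X)
  --1--> S2 (output X)
  --1--> S2 (output X)
  --0--> S1 (output X)

"XXXXXX"


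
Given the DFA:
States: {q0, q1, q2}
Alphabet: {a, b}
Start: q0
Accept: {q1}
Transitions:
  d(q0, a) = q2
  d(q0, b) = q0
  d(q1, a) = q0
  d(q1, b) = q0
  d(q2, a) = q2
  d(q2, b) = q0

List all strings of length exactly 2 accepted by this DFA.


All strings of length 2: 4 total
Accepted: 0

None


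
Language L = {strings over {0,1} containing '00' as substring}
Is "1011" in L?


'00' does not occur

No, "1011" is not in L


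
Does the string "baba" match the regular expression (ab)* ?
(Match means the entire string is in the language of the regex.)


|string| = 4; first = 'b'; last = 'a'

No, "baba" does not match (ab)*


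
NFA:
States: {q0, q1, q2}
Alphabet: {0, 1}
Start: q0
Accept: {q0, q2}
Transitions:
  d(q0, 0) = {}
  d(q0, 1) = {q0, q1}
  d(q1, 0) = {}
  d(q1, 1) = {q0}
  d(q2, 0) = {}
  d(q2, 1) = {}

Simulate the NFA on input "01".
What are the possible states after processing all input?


Start: {q0}
  --0--> {}
  --1--> {}

{} (empty set, no valid transitions)


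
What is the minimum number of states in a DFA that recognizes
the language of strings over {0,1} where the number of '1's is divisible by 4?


States track (count of '1') mod 4.
Need 4 states: one per remainder 0..3; accept = remainder 0.

4


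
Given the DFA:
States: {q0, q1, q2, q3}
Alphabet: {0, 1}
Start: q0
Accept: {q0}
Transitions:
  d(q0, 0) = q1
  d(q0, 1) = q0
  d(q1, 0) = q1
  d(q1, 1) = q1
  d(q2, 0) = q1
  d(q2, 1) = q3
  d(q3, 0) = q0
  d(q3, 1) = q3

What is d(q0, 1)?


Looking up transition d(q0, 1)

q0


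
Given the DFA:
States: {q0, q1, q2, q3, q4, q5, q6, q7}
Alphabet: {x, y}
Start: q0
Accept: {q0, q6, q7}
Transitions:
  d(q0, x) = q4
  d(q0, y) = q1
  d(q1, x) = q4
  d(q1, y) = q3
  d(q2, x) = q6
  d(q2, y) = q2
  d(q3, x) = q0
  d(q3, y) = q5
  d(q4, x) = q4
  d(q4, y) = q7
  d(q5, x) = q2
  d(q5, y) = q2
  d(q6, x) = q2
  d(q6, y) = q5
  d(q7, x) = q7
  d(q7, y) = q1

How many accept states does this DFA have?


Accept states listed: {q0, q6, q7}
Counting: q0(1) q6(2) q7(3)

3


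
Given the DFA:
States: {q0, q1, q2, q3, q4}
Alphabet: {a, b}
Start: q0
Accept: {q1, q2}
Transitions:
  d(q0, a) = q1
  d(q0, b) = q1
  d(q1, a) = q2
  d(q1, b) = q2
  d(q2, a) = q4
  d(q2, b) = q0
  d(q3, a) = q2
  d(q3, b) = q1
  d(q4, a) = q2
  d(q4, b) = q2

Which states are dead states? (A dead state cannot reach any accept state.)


Forward reachability from each state:
  q0 -> reaches accept state q1 (live)
  q1 -> reaches accept state q1 (live)
  q2 -> reaches accept state q1 (live)
  q3 -> reaches accept state q1 (live)
  q4 -> reaches accept state q1 (live)

None (all states can reach an accept state)


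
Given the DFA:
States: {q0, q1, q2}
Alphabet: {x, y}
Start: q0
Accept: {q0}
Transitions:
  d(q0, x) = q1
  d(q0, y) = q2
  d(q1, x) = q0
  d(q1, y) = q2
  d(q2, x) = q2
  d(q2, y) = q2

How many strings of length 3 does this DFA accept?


Enumerating all length-3 strings:
  "xxx" -> q1 [reject]
  "xxy" -> q2 [reject]
  "xyx" -> q2 [reject]
  "xyy" -> q2 [reject]
  "yxx" -> q2 [reject]
  "yxy" -> q2 [reject]
  "yyx" -> q2 [reject]
  "yyy" -> q2 [reject]

0 out of 8


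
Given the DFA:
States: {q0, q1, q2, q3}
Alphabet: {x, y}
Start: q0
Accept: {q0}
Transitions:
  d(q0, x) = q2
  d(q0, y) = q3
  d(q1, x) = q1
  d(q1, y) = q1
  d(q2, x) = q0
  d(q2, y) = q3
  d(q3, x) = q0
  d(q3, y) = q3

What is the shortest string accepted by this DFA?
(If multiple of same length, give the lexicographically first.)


BFS by string length (lex-first path to each state shown):
  len 0: q0<-""
Found accept state at length 0.

"" (empty string)
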